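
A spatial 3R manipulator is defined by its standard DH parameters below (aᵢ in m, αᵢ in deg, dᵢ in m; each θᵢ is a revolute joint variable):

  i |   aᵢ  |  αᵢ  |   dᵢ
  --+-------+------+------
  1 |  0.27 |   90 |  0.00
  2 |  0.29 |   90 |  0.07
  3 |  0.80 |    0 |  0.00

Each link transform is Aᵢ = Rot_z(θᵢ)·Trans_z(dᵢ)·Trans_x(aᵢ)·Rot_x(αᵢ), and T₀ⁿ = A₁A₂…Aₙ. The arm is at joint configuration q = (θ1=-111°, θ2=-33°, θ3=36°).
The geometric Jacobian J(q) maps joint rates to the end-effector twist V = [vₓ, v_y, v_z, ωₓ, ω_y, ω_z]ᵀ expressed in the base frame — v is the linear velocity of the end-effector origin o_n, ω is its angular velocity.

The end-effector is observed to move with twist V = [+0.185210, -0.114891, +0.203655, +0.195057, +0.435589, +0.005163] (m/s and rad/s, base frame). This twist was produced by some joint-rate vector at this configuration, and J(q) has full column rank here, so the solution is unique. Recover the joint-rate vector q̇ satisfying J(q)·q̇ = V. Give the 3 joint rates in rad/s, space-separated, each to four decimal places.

o_n = [-0.8828, -0.7923, -0.5104]
J₁: ẑ×o_n = [0.7923, -0.8828, 0.0000], ω = ẑ
J2: z=[-0.9336, 0.3584, 0.0000] o=[-0.0968, -0.2521, 0.0000] → [-0.1829, -0.4765, 0.7860, -0.9336, 0.3584, 0.0000]
J3: z=[0.1952, 0.5085, -0.8387] o=[-0.2493, -0.4540, -0.1579] → [-0.4629, 0.6001, 0.2561, 0.1952, 0.5085, -0.8387]
q̇ = J⁺·V = [0.7390, -0.0260, 0.8750]

0.7390 -0.0260 0.8750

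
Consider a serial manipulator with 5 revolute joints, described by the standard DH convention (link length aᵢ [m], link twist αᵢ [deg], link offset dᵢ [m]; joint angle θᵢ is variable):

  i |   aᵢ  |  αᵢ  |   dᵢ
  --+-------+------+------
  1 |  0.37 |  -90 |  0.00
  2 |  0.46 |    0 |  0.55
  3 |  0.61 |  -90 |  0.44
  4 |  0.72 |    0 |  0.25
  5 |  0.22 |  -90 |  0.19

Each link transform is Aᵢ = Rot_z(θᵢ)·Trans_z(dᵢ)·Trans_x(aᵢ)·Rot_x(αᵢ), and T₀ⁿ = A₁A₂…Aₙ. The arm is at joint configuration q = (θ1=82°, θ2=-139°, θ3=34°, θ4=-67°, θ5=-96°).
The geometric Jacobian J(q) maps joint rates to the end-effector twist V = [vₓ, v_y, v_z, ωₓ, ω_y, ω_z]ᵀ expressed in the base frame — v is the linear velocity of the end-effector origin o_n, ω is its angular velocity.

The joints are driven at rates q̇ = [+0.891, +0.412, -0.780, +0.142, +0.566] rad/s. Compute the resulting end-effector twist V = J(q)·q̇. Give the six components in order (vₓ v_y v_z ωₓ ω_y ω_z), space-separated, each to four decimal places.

-0.5878 -1.6600 0.3695 0.4596 0.6260 1.0742

o_n = [-1.6626, 0.5079, 1.0734]
J₁: ẑ×o_n = [-0.5079, -1.6626, 0.0000], ω = ẑ
J2: z=[-0.9903, 0.1392, 0.0000] o=[0.0515, 0.3664, 0.0000] → [0.1494, 1.0630, 0.0984, -0.9903, 0.1392, 0.0000]
J3: z=[-0.9903, 0.1392, 0.0000] o=[-0.5415, 0.0992, 0.3018] → [0.1074, 0.7641, -0.2488, -0.9903, 0.1392, 0.0000]
J4: z=[0.1344, 0.9565, 0.2588] o=[-0.9992, 0.0040, 0.8910] → [0.0441, -0.1962, 0.7023, 0.1344, 0.9565, 0.2588]
J5: z=[0.1344, 0.9565, 0.2588] o=[-1.6320, 0.2633, 1.2274] → [-0.2107, 0.0128, 0.0621, 0.1344, 0.9565, 0.2588]
V = J·q̇ = [-0.5878, -1.6600, 0.3695, 0.4596, 0.6260, 1.0742]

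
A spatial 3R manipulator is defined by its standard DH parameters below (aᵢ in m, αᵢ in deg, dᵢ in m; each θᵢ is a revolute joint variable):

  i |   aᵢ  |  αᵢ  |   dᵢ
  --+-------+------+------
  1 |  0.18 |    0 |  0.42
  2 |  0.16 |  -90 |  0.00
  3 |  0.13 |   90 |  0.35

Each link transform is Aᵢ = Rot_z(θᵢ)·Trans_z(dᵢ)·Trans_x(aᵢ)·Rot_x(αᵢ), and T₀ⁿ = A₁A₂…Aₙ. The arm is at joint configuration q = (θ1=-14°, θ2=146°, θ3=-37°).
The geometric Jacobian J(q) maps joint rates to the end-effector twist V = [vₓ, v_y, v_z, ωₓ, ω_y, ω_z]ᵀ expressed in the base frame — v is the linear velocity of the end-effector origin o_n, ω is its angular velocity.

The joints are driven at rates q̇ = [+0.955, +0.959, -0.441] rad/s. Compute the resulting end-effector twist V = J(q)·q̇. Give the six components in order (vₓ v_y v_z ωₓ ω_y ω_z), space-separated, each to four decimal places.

o_n = [-0.2620, -0.0817, 0.4982]
J₁: ẑ×o_n = [0.0817, -0.2620, 0.0000], ω = ẑ
J2: z=[0.0000, 0.0000, 1.0000] o=[0.1747, -0.0435, 0.4200] → [0.0381, -0.4366, 0.0000, 0.0000, 0.0000, 1.0000]
J3: z=[-0.7431, -0.6691, 0.0000] o=[0.0676, 0.0754, 0.4200] → [-0.0524, 0.0581, -0.1038, -0.7431, -0.6691, 0.0000]
V = J·q̇ = [0.1377, -0.6946, 0.0458, 0.3277, 0.2951, 1.9140]

0.1377 -0.6946 0.0458 0.3277 0.2951 1.9140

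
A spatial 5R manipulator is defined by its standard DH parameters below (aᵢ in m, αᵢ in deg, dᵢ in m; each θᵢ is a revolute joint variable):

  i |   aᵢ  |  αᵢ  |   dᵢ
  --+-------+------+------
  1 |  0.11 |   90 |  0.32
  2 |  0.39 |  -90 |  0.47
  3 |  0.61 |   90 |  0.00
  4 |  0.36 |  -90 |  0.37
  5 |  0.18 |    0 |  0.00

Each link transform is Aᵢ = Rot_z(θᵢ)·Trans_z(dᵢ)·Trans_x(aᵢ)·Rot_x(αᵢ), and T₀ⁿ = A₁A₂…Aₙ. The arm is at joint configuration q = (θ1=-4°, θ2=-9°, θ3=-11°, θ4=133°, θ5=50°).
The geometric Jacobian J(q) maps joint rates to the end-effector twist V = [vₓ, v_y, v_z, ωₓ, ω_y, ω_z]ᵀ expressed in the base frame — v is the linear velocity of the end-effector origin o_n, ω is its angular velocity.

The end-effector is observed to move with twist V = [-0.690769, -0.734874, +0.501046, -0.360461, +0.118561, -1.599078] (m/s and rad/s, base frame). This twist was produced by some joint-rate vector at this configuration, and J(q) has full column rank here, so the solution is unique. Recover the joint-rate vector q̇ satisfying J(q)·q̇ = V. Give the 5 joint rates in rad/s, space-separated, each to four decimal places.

o_n = [0.7284, -0.8051, 0.5657]
J₁: ẑ×o_n = [0.8051, 0.7284, -0.0000], ω = ẑ
J2: z=[-0.0698, -0.9976, 0.0000] o=[0.1097, -0.0077, 0.3200] → [-0.2451, 0.0171, 0.6728, -0.0698, -0.9976, 0.0000]
J3: z=[0.1561, -0.0109, 0.9877] o=[0.4612, -0.5034, 0.2590] → [0.2946, 0.2160, -0.0442, 0.1561, -0.0109, 0.9877]
J4: z=[-0.2565, -0.9661, 0.0298] o=[1.0431, -0.6608, 0.1653] → [-0.3825, 0.0933, -0.2670, -0.2565, -0.9661, 0.0298]
J5: z=[-0.8040, 0.1961, -0.5613] o=[0.7551, -0.9578, 0.4741] → [0.1036, 0.0886, -0.1175, -0.8040, 0.1961, -0.5613]
q̇ = J⁺·V = [-0.8840, 0.5680, -0.4160, -0.6010, 0.5100]

-0.8840 0.5680 -0.4160 -0.6010 0.5100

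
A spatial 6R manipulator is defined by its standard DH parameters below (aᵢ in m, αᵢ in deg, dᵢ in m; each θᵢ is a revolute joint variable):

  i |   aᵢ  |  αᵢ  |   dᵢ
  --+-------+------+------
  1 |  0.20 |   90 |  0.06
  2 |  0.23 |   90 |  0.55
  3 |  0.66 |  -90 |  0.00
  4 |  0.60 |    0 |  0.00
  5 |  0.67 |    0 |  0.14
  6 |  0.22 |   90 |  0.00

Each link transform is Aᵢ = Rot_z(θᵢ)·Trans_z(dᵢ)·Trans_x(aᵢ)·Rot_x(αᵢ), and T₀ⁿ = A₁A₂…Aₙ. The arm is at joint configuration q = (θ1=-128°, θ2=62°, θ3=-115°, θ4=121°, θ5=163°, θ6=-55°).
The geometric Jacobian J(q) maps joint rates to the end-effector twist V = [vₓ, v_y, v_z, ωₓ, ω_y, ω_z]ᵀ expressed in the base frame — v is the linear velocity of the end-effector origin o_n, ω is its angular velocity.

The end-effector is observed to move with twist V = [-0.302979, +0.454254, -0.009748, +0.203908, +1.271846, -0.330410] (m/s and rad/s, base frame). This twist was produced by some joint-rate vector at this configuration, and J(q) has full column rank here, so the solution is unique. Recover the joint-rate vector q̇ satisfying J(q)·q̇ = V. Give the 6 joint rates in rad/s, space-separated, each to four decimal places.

o_n = [-0.4688, -0.3455, 0.0958]
J₁: ẑ×o_n = [0.3455, -0.4688, 0.0000], ω = ẑ
J2: z=[-0.7880, 0.6157, 0.0000] o=[-0.1231, -0.1576, 0.0600] → [0.0220, 0.0282, 0.3609, -0.7880, 0.6157, 0.0000]
J3: z=[-0.5436, -0.6958, -0.4695] o=[-0.6230, 0.0959, 0.2631] → [-0.0909, -0.1633, 0.3473, -0.5436, -0.6958, -0.4695]
J4: z=[0.0711, -0.5955, 0.8002] o=[-0.0710, -0.1692, 0.0168] → [0.0941, -0.3239, -0.2494, 0.0711, -0.5955, 0.8002]
J5: z=[0.0711, -0.5955, 0.8002] o=[-0.0499, 0.3128, 0.3736] → [0.6922, -0.3154, -0.2962, 0.0711, -0.5955, 0.8002]
J6: z=[0.0711, -0.5955, 0.8002] o=[-0.2578, -0.2880, 0.1199] → [0.0604, -0.1671, -0.1297, 0.0711, -0.5955, 0.8002]
q̇ = J⁺·V = [-0.1520, 0.3020, -0.9120, -0.2000, -0.4550, -0.1030]

-0.1520 0.3020 -0.9120 -0.2000 -0.4550 -0.1030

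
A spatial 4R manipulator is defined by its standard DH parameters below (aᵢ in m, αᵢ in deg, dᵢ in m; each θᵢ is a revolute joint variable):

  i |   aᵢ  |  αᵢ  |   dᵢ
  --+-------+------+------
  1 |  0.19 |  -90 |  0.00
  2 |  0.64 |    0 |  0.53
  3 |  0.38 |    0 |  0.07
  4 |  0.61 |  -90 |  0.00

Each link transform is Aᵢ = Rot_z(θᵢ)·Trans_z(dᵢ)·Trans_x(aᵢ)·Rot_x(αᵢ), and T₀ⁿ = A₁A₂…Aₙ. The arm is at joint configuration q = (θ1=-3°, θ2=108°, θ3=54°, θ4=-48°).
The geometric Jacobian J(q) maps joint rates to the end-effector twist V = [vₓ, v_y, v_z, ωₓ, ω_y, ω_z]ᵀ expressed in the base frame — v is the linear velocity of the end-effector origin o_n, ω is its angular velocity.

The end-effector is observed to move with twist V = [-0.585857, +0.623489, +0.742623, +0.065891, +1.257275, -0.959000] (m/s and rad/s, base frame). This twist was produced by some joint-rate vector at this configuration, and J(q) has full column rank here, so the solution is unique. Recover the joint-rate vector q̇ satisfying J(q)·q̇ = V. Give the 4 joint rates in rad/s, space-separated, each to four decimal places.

-0.9590 0.6460 0.1910 0.4220

o_n = [-0.5850, 0.6315, -1.2834]
J₁: ẑ×o_n = [-0.6315, -0.5850, 0.0000], ω = ẑ
J2: z=[0.0523, 0.9986, 0.0000] o=[0.1897, -0.0099, 0.0000] → [-1.2816, 0.0672, 0.8073, 0.0523, 0.9986, 0.0000]
J3: z=[0.0523, 0.9986, 0.0000] o=[0.0200, 0.5297, -0.6087] → [-0.6738, 0.0353, 0.6095, 0.0523, 0.9986, 0.0000]
J4: z=[0.0523, 0.9986, 0.0000] o=[-0.3373, 0.6185, -0.7261] → [-0.5565, 0.0292, 0.2481, 0.0523, 0.9986, 0.0000]
q̇ = J⁺·V = [-0.9590, 0.6460, 0.1910, 0.4220]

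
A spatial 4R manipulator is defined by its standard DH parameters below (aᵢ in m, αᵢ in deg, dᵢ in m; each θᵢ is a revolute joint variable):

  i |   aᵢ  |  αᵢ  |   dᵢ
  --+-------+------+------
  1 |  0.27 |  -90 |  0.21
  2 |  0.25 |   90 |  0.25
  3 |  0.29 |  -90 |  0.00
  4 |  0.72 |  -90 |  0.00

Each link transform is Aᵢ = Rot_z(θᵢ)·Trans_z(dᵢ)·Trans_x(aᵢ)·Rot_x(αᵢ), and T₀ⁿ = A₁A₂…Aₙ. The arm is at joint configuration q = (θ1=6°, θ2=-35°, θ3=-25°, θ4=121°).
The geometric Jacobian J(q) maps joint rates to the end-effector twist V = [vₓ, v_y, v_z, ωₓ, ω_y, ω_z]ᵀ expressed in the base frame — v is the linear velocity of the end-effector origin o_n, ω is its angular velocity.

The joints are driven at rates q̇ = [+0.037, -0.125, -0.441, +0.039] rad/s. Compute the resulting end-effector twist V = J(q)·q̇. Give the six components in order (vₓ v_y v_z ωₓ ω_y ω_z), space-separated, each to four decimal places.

0.0186 0.0733 0.0703 0.2744 -0.0613 -0.3148

o_n = [0.7349, 0.3630, -0.1942]
J₁: ẑ×o_n = [-0.3630, 0.7349, 0.0000], ω = ẑ
J2: z=[-0.1045, 0.9945, 0.0000] o=[0.2685, 0.0282, 0.2100] → [-0.4020, -0.0422, -0.4988, -0.1045, 0.9945, 0.0000]
J3: z=[-0.5704, -0.0600, 0.8192] o=[0.4461, 0.2983, 0.3534] → [-0.0202, -0.0758, -0.0196, -0.5704, -0.0600, 0.8192]
J4: z=[0.2496, 0.9375, 0.2424] o=[0.6730, 0.1989, 0.5041] → [-0.6945, 0.1893, -0.0171, 0.2496, 0.9375, 0.2424]
V = J·q̇ = [0.0186, 0.0733, 0.0703, 0.2744, -0.0613, -0.3148]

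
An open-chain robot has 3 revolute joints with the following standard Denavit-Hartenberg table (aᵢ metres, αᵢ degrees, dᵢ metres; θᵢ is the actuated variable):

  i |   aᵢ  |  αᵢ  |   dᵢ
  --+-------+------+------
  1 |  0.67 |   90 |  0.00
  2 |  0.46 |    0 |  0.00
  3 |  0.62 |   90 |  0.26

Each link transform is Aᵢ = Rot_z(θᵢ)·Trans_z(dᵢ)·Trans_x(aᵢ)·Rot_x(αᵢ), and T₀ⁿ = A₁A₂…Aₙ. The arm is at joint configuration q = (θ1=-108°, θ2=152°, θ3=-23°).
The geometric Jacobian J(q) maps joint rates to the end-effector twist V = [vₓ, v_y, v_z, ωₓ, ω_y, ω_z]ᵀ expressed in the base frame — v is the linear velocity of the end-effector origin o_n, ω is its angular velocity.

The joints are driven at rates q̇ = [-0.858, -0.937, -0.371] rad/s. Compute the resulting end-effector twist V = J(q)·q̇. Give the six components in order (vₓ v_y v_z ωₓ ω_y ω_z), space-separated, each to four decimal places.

-0.0853 -0.6132 0.8909 1.2440 -0.4042 -0.8580

o_n = [-0.2082, 0.2005, 0.6978]
J₁: ẑ×o_n = [-0.2005, -0.2082, 0.0000], ω = ẑ
J2: z=[-0.9511, 0.3090, 0.0000] o=[-0.2070, -0.6372, 0.0000] → [0.2156, 0.6636, -0.7963, -0.9511, 0.3090, 0.0000]
J3: z=[-0.9511, 0.3090, 0.0000] o=[-0.0815, -0.2509, 0.2160] → [0.1489, 0.4582, -0.3902, -0.9511, 0.3090, 0.0000]
V = J·q̇ = [-0.0853, -0.6132, 0.8909, 1.2440, -0.4042, -0.8580]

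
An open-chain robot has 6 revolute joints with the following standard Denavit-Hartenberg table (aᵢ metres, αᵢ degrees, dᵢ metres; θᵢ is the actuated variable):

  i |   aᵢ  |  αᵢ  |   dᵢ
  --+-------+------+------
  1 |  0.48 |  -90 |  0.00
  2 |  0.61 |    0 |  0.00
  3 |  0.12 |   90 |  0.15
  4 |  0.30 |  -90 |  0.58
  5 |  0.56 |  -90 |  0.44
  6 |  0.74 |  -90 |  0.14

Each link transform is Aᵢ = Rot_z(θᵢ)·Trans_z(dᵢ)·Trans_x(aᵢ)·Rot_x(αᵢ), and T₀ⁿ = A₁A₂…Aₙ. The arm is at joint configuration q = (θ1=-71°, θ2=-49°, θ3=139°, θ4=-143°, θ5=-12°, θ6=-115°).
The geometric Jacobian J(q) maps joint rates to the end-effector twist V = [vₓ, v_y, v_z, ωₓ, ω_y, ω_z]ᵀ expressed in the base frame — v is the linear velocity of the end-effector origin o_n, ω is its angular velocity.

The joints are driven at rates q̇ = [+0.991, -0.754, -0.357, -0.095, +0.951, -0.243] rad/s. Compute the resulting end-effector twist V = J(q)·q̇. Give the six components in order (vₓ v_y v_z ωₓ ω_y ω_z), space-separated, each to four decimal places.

1.7243 -0.2540 0.8215 -1.6934 -0.7340 0.3783

o_n = [-0.5742, -1.6516, 0.1280]
J₁: ẑ×o_n = [1.6516, -0.5742, 0.0000], ω = ẑ
J2: z=[0.9455, 0.3256, 0.0000] o=[0.1563, -0.4538, 0.0000] → [0.0417, -0.1210, -0.8947, 0.9455, 0.3256, 0.0000]
J3: z=[0.9455, 0.3256, 0.0000] o=[0.2866, -0.8322, 0.4604] → [-0.1082, 0.3143, -0.4945, 0.9455, 0.3256, 0.0000]
J4: z=[0.3256, -0.9455, 0.0000] o=[0.4284, -0.7834, 0.3404] → [0.2008, 0.0692, -1.2306, 0.3256, -0.9455, 0.0000]
J5: z=[-0.7551, -0.2600, -0.6018] o=[0.4465, -1.3906, 0.5800] → [-0.0395, 0.2730, -0.0683, -0.7551, -0.2600, -0.6018]
J6: z=[-0.4368, 0.8841, 0.1660] o=[-0.1595, -1.7224, 0.7526] → [-0.5640, -0.3417, 0.3357, -0.4368, 0.8841, 0.1660]
V = J·q̇ = [1.7243, -0.2540, 0.8215, -1.6934, -0.7340, 0.3783]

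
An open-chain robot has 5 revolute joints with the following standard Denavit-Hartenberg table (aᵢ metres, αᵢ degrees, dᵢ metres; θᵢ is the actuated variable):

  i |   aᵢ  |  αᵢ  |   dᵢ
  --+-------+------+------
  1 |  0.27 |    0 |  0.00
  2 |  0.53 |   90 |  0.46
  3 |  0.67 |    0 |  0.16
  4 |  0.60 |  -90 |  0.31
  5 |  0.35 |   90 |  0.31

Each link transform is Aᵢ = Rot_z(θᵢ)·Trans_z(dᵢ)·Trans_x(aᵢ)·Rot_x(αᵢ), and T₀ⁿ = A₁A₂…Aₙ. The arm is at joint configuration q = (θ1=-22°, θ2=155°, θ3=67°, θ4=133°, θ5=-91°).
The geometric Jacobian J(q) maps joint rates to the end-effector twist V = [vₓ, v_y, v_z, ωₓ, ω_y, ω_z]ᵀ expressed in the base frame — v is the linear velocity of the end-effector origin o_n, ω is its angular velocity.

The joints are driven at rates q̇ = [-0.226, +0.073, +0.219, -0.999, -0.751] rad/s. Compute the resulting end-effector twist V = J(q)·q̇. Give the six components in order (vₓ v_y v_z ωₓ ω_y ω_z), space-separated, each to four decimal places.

0.2841 -0.3162 0.4998 -0.3953 -0.7198 0.5527

o_n = [0.6183, 0.7065, 0.5823]
J₁: ẑ×o_n = [-0.7065, 0.6183, 0.0000], ω = ẑ
J2: z=[0.0000, 0.0000, 1.0000] o=[0.2503, -0.1011, 0.0000] → [-0.8077, 0.3680, 0.0000, 0.0000, 0.0000, 1.0000]
J3: z=[0.7314, 0.6820, 0.0000] o=[-0.1111, 0.2865, 0.4600] → [0.0834, -0.0895, -0.1903, 0.7314, 0.6820, 0.0000]
J4: z=[0.7314, 0.6820, 0.0000] o=[-0.1726, 0.5871, 1.0767] → [-0.3372, 0.3616, -0.4520, 0.7314, 0.6820, 0.0000]
J5: z=[-0.2333, 0.2501, -0.9397] o=[0.4386, 0.3861, 0.8715] → [0.2287, -0.2363, -0.1197, -0.2333, 0.2501, -0.9397]
V = J·q̇ = [0.2841, -0.3162, 0.4998, -0.3953, -0.7198, 0.5527]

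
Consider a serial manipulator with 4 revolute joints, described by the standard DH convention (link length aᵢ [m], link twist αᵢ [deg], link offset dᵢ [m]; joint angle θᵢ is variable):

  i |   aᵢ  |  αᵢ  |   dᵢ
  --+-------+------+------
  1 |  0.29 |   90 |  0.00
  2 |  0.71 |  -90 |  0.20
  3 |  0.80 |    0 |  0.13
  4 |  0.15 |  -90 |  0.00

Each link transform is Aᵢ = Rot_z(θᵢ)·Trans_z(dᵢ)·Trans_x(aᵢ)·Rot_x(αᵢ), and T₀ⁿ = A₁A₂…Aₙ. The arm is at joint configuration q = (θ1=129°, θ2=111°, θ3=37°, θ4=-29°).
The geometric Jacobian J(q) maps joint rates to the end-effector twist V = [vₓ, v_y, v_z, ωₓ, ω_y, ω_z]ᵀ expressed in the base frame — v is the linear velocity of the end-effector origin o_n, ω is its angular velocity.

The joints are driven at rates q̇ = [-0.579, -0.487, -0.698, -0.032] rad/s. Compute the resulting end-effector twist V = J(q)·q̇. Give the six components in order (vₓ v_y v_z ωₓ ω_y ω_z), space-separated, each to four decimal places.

o_n = [-0.0034, -0.4763, 1.3514]
J₁: ẑ×o_n = [0.4763, -0.0034, 0.0000], ω = ẑ
J2: z=[0.7771, 0.6293, 0.0000] o=[-0.1825, 0.2254, 0.0000] → [0.8505, -1.0502, -0.6580, 0.7771, 0.6293, 0.0000]
J3: z=[0.5875, -0.7255, -0.3584] o=[0.1331, 0.1535, 0.6628] → [-0.7253, -0.3557, -0.4690, 0.5875, -0.7255, -0.3584]
J4: z=[0.5875, -0.7255, -0.3584] o=[-0.0206, -0.4217, 1.2127] → [-0.1201, -0.0877, -0.0195, 0.5875, -0.7255, -0.3584]
V = J·q̇ = [-0.1799, 0.7645, 0.6484, -0.8074, 0.2232, -0.3174]

-0.1799 0.7645 0.6484 -0.8074 0.2232 -0.3174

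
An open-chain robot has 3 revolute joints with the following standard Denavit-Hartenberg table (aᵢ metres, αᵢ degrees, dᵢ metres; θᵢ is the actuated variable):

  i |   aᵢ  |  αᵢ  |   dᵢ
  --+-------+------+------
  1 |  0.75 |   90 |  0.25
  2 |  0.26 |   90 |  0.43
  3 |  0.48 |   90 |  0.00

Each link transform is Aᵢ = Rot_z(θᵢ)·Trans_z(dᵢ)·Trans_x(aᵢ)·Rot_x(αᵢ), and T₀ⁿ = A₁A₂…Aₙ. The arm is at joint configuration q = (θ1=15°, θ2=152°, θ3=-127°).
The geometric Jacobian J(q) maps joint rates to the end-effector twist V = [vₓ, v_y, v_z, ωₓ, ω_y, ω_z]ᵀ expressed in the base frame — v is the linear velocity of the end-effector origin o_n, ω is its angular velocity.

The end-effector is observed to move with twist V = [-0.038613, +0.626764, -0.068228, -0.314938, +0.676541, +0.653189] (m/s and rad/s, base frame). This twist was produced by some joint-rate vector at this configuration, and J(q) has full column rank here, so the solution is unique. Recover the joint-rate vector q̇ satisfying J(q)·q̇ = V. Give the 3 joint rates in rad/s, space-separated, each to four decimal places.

0.8960 -0.7350 -0.2750

o_n = [0.7611, 0.1556, 0.2364]
J₁: ẑ×o_n = [-0.1556, 0.7611, 0.0000], ω = ẑ
J2: z=[0.2588, -0.9659, 0.0000] o=[0.7244, 0.1941, 0.2500] → [0.0131, 0.0035, 0.0255, 0.2588, -0.9659, 0.0000]
J3: z=[0.4535, 0.1215, 0.8829] o=[0.6140, -0.2806, 0.3721] → [-0.4017, 0.1914, 0.1800, 0.4535, 0.1215, 0.8829]
q̇ = J⁺·V = [0.8960, -0.7350, -0.2750]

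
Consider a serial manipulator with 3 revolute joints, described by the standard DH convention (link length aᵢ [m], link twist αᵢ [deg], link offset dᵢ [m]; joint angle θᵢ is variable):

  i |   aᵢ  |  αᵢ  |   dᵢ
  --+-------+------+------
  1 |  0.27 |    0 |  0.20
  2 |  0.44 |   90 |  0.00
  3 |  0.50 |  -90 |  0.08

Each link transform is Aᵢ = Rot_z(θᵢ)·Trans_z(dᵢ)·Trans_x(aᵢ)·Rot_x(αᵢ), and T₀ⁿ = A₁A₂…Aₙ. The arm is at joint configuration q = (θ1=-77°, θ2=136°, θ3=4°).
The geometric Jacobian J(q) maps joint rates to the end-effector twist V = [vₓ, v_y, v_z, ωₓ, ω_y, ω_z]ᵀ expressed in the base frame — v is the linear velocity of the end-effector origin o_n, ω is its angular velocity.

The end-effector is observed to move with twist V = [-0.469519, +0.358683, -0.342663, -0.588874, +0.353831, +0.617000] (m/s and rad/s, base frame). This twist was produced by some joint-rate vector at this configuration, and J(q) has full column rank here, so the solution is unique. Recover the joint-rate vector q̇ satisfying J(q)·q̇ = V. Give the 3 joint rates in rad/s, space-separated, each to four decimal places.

o_n = [0.6128, 0.5004, 0.2349]
J₁: ẑ×o_n = [-0.5004, 0.6128, 0.0000], ω = ẑ
J2: z=[0.0000, 0.0000, 1.0000] o=[0.0607, -0.2631, 0.2000] → [-0.7635, 0.5521, 0.0000, 0.0000, 0.0000, 1.0000]
J3: z=[0.8572, -0.5150, 0.0000] o=[0.2874, 0.1141, 0.2000] → [-0.0180, -0.0299, 0.4988, 0.8572, -0.5150, 0.0000]
q̇ = J⁺·V = [-0.0410, 0.6580, -0.6870]

-0.0410 0.6580 -0.6870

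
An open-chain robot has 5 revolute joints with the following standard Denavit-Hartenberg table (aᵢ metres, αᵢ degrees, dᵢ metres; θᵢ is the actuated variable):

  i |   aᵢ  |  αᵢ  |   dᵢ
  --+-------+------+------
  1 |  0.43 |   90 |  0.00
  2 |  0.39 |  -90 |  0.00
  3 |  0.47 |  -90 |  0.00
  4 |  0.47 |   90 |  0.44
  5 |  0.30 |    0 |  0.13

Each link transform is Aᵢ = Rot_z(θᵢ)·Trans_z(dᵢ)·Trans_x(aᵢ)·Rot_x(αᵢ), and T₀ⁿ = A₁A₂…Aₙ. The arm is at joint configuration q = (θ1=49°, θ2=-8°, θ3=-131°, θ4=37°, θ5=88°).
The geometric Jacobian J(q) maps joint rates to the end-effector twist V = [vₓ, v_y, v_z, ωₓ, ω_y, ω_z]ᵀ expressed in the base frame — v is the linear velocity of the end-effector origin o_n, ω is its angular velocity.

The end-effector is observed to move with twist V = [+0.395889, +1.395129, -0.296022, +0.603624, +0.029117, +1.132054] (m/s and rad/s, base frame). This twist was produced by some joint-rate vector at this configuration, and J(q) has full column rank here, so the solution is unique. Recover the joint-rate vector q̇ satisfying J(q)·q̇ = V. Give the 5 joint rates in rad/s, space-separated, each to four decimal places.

0.7160 -0.0030 0.3400 0.5570 0.1630

o_n = [1.3812, -0.2230, -0.2304]
J₁: ẑ×o_n = [0.2230, 1.3812, -0.0000], ω = ẑ
J2: z=[0.7547, -0.6561, 0.0000] o=[0.2821, 0.3245, 0.0000] → [0.1512, 0.1739, 0.3079, 0.7547, -0.6561, 0.0000]
J3: z=[0.0913, 0.1050, 0.9903] o=[0.5355, 0.6160, -0.0543] → [0.8123, 0.8536, -0.1654, 0.0913, 0.1050, 0.9903]
J4: z=[0.9854, 0.1336, -0.1050] o=[0.6029, 0.1528, -0.0114] → [-0.0687, 0.1341, -0.4744, 0.9854, 0.1336, -0.1050]
J5: z=[0.1592, -0.5092, 0.8458] o=[1.0644, -0.1880, -0.3034] → [-0.0075, 0.2563, 0.1557, 0.1592, -0.5092, 0.8458]
q̇ = J⁺·V = [0.7160, -0.0030, 0.3400, 0.5570, 0.1630]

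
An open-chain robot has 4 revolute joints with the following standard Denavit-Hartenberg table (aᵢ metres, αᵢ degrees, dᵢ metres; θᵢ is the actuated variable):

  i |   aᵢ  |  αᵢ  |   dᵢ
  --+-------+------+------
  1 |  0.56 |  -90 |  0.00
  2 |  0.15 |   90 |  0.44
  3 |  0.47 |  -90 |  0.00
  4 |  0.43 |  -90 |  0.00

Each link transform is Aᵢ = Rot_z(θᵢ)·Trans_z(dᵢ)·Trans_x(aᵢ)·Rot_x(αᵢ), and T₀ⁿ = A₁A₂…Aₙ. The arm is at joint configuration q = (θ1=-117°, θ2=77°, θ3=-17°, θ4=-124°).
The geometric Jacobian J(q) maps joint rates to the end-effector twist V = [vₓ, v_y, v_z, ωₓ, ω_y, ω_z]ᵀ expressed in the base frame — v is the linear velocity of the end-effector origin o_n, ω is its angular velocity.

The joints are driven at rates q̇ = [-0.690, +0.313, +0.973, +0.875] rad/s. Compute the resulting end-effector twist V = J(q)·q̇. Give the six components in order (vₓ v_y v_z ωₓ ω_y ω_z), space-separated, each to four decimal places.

o_n = [-0.1174, -1.0518, -0.2799]
J₁: ẑ×o_n = [1.0518, -0.1174, 0.0000], ω = ẑ
J2: z=[0.8910, -0.4540, 0.0000] o=[-0.2542, -0.4990, 0.0000] → [0.1271, 0.2494, -0.4305, 0.8910, -0.4540, 0.0000]
J3: z=[-0.4424, -0.8682, 0.2250] o=[0.1225, -0.7288, -0.1462] → [0.1887, -0.1131, -0.0654, -0.4424, -0.8682, 0.2250]
J4: z=[0.8222, -0.4928, -0.2849] o=[-0.0458, -0.7565, -0.5841] → [-0.2340, -0.2298, -0.2781, 0.8222, -0.4928, -0.2849]
V = J·q̇ = [-0.7071, -0.1520, -0.4417, 0.5679, -1.4180, -0.7204]

-0.7071 -0.1520 -0.4417 0.5679 -1.4180 -0.7204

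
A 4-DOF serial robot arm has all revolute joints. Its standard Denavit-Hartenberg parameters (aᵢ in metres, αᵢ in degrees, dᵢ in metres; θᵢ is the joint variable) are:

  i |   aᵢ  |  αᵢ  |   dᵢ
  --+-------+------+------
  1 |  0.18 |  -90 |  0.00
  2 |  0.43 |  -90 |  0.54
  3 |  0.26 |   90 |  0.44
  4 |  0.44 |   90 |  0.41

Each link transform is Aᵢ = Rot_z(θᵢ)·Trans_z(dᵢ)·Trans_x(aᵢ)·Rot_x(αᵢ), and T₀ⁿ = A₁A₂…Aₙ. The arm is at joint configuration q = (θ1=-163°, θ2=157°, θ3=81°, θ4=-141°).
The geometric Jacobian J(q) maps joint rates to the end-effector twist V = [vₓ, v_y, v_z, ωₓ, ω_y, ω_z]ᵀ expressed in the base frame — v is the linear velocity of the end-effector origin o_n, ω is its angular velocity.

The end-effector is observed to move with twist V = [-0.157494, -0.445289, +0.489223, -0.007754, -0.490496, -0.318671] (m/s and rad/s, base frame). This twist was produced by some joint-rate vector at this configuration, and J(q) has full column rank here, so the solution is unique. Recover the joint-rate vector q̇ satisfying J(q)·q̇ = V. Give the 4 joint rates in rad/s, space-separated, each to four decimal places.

-0.6130 0.5070 0.2120 -0.2570

o_n = [0.8128, -0.4679, -0.1711]
J₁: ẑ×o_n = [0.4679, 0.8128, -0.0000], ω = ẑ
J2: z=[0.2924, -0.9563, 0.0000] o=[-0.1721, -0.0526, 0.0000] → [0.1636, 0.0500, 0.8205, 0.2924, -0.9563, 0.0000]
J3: z=[0.3737, 0.1142, 0.9205] o=[0.3643, -0.4533, -0.1680] → [0.0131, 0.4140, -0.0567, 0.3737, 0.1142, 0.9205]
J4: z=[0.9152, 0.1162, -0.3859] o=[0.4894, -0.1465, 0.2211] → [-0.1696, 0.2341, -0.3317, 0.9152, 0.1162, -0.3859]
q̇ = J⁺·V = [-0.6130, 0.5070, 0.2120, -0.2570]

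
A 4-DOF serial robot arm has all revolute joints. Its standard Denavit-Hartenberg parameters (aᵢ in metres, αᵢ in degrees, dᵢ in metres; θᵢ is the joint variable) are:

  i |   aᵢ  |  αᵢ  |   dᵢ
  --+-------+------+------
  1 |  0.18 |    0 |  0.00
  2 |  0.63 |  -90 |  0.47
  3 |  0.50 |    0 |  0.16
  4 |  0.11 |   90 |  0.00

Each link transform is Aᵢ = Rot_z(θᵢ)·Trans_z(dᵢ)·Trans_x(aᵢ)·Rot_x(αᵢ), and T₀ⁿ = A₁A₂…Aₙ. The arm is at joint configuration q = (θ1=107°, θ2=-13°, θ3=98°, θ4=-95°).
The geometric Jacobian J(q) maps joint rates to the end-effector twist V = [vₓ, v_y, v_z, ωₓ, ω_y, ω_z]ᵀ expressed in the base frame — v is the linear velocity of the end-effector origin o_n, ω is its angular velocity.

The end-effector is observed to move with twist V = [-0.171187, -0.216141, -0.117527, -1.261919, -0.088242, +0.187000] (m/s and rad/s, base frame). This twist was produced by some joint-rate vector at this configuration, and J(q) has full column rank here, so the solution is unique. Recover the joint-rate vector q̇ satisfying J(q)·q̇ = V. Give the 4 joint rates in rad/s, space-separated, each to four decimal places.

0.3450 -0.1580 0.3080 0.9570

o_n = [-0.2590, 0.8296, -0.0309]
J₁: ẑ×o_n = [-0.8296, -0.2590, 0.0000], ω = ẑ
J2: z=[0.0000, 0.0000, 1.0000] o=[-0.0526, 0.1721, 0.0000] → [-0.6575, -0.2064, 0.0000, 0.0000, 0.0000, 1.0000]
J3: z=[-0.9976, -0.0698, 0.0000] o=[-0.0966, 0.8006, 0.4700] → [0.0349, -0.4997, -0.0403, -0.9976, -0.0698, 0.0000]
J4: z=[-0.9976, -0.0698, 0.0000] o=[-0.2513, 0.7200, -0.0251] → [0.0004, -0.0057, -0.1098, -0.9976, -0.0698, 0.0000]
q̇ = J⁺·V = [0.3450, -0.1580, 0.3080, 0.9570]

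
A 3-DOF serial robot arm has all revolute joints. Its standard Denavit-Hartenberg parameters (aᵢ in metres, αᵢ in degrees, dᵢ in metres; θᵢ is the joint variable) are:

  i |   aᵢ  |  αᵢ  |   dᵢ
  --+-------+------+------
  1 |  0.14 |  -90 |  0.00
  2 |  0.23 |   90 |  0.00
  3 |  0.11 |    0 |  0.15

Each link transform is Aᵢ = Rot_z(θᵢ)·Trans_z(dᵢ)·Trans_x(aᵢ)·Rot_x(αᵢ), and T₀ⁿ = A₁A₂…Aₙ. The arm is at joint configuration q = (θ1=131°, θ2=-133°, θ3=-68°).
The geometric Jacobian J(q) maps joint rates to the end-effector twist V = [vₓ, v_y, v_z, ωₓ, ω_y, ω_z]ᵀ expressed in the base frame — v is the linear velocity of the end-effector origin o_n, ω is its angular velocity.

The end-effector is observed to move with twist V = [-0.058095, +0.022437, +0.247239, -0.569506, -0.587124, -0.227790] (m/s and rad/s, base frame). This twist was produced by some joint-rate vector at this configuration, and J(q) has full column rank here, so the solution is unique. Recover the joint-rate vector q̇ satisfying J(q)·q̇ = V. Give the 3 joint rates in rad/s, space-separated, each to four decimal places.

-0.1630 0.8150 0.0950

o_n = [0.1784, -0.0498, 0.0960]
J₁: ẑ×o_n = [0.0498, 0.1784, -0.0000], ω = ẑ
J2: z=[-0.7547, -0.6561, 0.0000] o=[-0.0918, 0.1057, 0.0000] → [-0.0630, 0.0725, 0.2947, -0.7547, -0.6561, 0.0000]
J3: z=[0.4798, -0.5520, -0.6820] o=[0.0111, -0.0127, 0.1682] → [0.0145, -0.0795, 0.0746, 0.4798, -0.5520, -0.6820]
q̇ = J⁺·V = [-0.1630, 0.8150, 0.0950]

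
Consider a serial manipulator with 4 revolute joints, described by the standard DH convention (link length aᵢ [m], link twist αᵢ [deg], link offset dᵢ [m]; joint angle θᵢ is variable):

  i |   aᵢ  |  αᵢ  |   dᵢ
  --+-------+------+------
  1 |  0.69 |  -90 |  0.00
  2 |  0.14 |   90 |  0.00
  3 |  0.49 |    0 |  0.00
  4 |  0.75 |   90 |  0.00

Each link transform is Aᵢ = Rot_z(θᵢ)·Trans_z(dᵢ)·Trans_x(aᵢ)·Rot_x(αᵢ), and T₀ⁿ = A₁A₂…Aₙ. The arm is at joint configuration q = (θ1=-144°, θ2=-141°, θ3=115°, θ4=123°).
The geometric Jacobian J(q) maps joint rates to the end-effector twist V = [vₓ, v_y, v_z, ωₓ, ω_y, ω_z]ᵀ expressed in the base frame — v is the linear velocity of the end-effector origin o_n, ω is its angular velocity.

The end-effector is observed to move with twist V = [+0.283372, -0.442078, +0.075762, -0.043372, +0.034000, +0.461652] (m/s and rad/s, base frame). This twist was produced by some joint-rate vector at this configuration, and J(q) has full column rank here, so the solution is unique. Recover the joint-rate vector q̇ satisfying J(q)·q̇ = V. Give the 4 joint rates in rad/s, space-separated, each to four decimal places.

o_n = [-0.9631, -0.4625, -0.2923]
J₁: ẑ×o_n = [0.4625, -0.9631, 0.0000], ω = ẑ
J2: z=[0.5878, -0.8090, 0.0000] o=[-0.5582, -0.4056, 0.0000] → [0.2365, 0.1718, -0.3610, 0.5878, -0.8090, 0.0000]
J3: z=[0.5091, 0.3699, -0.7771] o=[-0.4702, -0.3416, 0.0881] → [-0.2346, 0.5767, 0.1208, 0.5091, 0.3699, -0.7771]
J4: z=[0.5091, 0.3699, -0.7771] o=[-0.3394, -0.7955, -0.0422] → [0.1663, 0.6121, 0.4003, 0.5091, 0.3699, -0.7771]
q̇ = J⁺·V = [0.4430, -0.0530, -0.2370, 0.2130]

0.4430 -0.0530 -0.2370 0.2130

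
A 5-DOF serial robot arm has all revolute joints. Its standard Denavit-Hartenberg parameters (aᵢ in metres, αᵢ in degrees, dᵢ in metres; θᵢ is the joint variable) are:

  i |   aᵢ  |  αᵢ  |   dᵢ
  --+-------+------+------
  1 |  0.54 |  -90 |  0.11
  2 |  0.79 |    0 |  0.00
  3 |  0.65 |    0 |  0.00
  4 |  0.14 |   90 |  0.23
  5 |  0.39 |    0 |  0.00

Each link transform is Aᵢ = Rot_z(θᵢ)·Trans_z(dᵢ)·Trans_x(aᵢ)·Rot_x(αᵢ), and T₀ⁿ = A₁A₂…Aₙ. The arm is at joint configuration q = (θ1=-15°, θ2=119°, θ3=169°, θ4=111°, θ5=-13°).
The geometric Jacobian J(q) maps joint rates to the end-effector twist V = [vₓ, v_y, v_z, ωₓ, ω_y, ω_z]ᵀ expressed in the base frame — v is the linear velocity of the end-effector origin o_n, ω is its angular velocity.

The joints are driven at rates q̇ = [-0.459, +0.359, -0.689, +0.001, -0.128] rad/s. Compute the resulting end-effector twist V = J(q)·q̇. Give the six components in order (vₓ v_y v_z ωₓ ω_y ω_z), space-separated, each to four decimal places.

-0.3811 -0.3103 0.3438 -0.1630 -0.2969 -0.5585

o_n = [0.7728, -0.0598, -0.2900]
J₁: ẑ×o_n = [0.0598, 0.7728, -0.0000], ω = ẑ
J2: z=[0.2588, 0.9659, 0.0000] o=[0.5216, -0.1398, 0.1100] → [-0.3864, 0.1035, -0.2220, 0.2588, 0.9659, 0.0000]
J3: z=[0.2588, 0.9659, 0.0000] o=[0.1517, -0.0406, -0.5809] → [0.2810, -0.0753, -0.6050, 0.2588, 0.9659, 0.0000]
J4: z=[0.2588, 0.9659, 0.0000] o=[0.3457, -0.0926, 0.0372] → [-0.3161, 0.0847, -0.4041, 0.2588, 0.9659, 0.0000]
J5: z=[0.6079, -0.1629, 0.7771] o=[0.5103, 0.1014, -0.0509] → [0.1642, 0.3494, -0.0552, 0.6079, -0.1629, 0.7771]
V = J·q̇ = [-0.3811, -0.3103, 0.3438, -0.1630, -0.2969, -0.5585]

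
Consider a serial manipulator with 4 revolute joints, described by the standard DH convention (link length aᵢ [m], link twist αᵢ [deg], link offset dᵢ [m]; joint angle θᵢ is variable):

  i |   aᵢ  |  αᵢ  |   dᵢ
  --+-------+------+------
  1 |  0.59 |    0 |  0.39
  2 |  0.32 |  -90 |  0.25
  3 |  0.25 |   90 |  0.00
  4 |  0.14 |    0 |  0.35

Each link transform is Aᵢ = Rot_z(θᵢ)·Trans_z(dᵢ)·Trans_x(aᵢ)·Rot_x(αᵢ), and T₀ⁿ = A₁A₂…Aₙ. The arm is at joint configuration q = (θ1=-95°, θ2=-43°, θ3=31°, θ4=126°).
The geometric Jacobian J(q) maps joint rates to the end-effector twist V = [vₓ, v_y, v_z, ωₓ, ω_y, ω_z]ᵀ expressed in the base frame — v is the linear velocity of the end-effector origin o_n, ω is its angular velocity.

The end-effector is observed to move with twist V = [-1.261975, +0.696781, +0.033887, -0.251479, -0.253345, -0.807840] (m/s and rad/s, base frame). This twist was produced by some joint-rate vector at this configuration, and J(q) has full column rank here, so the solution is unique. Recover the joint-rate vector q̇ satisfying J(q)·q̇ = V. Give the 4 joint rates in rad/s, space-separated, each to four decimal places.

o_n = [-0.4542, -1.1029, 0.8536]
J₁: ẑ×o_n = [1.1029, -0.4542, 0.0000], ω = ẑ
J2: z=[0.0000, 0.0000, 1.0000] o=[-0.0514, -0.5878, 0.3900] → [0.5151, -0.4028, 0.0000, 0.0000, 0.0000, 1.0000]
J3: z=[0.6691, -0.7431, 0.0000] o=[-0.2892, -0.8019, 0.6400] → [-0.1588, -0.1429, -0.3240, 0.6691, -0.7431, 0.0000]
J4: z=[-0.3827, -0.3446, 0.8572] o=[-0.4485, -0.9453, 0.5112] → [0.0171, 0.1261, 0.0583, -0.3827, -0.3446, 0.8572]
q̇ = J⁺·V = [-0.9340, -0.4670, 0.0200, 0.6920]

-0.9340 -0.4670 0.0200 0.6920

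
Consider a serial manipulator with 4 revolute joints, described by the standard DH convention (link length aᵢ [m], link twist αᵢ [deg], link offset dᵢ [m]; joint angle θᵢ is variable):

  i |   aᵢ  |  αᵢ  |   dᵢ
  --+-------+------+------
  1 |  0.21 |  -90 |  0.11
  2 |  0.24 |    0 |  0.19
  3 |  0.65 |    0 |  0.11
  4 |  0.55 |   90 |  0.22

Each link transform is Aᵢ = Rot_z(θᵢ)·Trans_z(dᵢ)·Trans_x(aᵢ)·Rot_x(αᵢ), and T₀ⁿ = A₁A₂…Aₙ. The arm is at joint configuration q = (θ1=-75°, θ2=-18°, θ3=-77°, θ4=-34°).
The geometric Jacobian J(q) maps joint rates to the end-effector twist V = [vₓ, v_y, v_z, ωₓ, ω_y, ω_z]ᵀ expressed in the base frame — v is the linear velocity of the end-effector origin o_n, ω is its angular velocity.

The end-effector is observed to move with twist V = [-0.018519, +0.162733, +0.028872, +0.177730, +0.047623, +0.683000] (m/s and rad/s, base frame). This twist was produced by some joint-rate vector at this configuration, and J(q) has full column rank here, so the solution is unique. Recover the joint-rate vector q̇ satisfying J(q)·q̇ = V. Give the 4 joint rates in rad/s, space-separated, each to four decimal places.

0.6830 0.1910 -0.0360 0.0290

o_n = [0.5115, 0.1003, 1.2591]
J₁: ẑ×o_n = [-0.1003, 0.5115, 0.0000], ω = ẑ
J2: z=[0.9659, 0.2588, 0.0000] o=[0.0544, -0.2028, 0.1100] → [0.2974, -1.1100, 0.1745, 0.9659, 0.2588, 0.0000]
J3: z=[0.9659, 0.2588, 0.0000] o=[0.2970, -0.3741, 0.1842] → [0.2782, -1.0383, 0.4028, 0.9659, 0.2588, 0.0000]
J4: z=[0.9659, 0.2588, 0.0000] o=[0.3885, -0.2910, 0.8317] → [0.1106, -0.4129, 0.3461, 0.9659, 0.2588, 0.0000]
q̇ = J⁺·V = [0.6830, 0.1910, -0.0360, 0.0290]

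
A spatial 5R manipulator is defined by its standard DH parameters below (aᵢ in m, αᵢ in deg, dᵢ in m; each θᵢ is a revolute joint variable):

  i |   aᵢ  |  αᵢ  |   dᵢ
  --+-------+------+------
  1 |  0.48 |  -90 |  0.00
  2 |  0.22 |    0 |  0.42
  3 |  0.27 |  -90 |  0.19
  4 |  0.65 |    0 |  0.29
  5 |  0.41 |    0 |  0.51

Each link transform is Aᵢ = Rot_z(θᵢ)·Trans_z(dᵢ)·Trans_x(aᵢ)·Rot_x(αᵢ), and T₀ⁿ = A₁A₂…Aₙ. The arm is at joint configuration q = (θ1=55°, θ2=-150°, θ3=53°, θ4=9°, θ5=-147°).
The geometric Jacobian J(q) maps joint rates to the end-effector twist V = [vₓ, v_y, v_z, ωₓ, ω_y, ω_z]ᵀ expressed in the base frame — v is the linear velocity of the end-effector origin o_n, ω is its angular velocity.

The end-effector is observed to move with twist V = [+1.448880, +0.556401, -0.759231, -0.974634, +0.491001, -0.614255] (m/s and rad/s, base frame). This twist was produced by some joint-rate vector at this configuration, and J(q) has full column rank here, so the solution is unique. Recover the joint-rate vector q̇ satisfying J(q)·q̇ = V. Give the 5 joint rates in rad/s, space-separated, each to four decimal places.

o_n = [-0.0621, 1.2758, 0.8103]
J₁: ẑ×o_n = [-1.2758, -0.0621, 0.0000], ω = ẑ
J2: z=[-0.8192, 0.5736, 0.0000] o=[0.2753, 0.3932, 0.0000] → [0.4648, 0.6637, -0.5295, -0.8192, 0.5736, 0.0000]
J3: z=[-0.8192, 0.5736, 0.0000] o=[-0.1780, 0.4780, 0.1100] → [0.4017, 0.5736, -0.7200, -0.8192, 0.5736, 0.0000]
J4: z=[0.5693, 0.8130, 0.1219] o=[-0.3525, 0.5601, 0.3780] → [0.2642, -0.2107, 0.1714, 0.5693, 0.8130, 0.1219]
J5: z=[0.5693, 0.8130, 0.1219] o=[-0.1490, 0.6734, 1.0505] → [-0.2688, 0.1474, 0.2723, 0.5693, 0.8130, 0.1219]
q̇ = J⁺·V = [-0.5950, 0.5030, 0.5770, 0.3410, -0.4990]

-0.5950 0.5030 0.5770 0.3410 -0.4990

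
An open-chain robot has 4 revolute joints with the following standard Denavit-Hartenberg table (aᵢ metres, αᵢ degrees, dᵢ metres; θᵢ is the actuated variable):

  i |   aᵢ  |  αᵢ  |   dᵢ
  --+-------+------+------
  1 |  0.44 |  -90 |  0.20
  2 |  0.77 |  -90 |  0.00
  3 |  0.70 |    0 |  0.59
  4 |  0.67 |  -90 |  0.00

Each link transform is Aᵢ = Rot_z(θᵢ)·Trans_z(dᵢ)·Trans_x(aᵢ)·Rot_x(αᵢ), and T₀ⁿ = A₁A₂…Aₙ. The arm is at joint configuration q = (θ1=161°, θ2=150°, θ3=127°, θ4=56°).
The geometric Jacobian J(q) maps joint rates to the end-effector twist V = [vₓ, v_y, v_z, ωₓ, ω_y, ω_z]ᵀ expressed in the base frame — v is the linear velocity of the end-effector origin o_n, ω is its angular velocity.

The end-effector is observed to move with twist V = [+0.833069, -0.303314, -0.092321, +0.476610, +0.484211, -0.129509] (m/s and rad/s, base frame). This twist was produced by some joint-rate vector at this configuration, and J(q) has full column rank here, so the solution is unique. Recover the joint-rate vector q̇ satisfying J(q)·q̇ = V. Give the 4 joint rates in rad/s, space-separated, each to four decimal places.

o_n = [-0.2288, 0.6330, 0.8711]
J₁: ẑ×o_n = [-0.6330, -0.2288, 0.0000], ω = ẑ
J2: z=[-0.3256, -0.9455, 0.0000] o=[-0.4160, 0.1432, 0.2000] → [-0.6346, 0.2185, 0.0176, -0.3256, -0.9455, 0.0000]
J3: z=[0.4728, -0.1628, 0.8660] o=[0.2145, -0.0739, -0.1850] → [-0.7840, -0.8832, 0.2620, 0.4728, -0.1628, 0.8660]
J4: z=[0.4728, -0.1628, 0.8660] o=[0.3305, 0.4775, 0.5366] → [-0.1891, -0.6425, -0.0175, 0.4728, -0.1628, 0.8660]
q̇ = J⁺·V = [-0.6370, -0.6130, -0.2550, 0.8410]

-0.6370 -0.6130 -0.2550 0.8410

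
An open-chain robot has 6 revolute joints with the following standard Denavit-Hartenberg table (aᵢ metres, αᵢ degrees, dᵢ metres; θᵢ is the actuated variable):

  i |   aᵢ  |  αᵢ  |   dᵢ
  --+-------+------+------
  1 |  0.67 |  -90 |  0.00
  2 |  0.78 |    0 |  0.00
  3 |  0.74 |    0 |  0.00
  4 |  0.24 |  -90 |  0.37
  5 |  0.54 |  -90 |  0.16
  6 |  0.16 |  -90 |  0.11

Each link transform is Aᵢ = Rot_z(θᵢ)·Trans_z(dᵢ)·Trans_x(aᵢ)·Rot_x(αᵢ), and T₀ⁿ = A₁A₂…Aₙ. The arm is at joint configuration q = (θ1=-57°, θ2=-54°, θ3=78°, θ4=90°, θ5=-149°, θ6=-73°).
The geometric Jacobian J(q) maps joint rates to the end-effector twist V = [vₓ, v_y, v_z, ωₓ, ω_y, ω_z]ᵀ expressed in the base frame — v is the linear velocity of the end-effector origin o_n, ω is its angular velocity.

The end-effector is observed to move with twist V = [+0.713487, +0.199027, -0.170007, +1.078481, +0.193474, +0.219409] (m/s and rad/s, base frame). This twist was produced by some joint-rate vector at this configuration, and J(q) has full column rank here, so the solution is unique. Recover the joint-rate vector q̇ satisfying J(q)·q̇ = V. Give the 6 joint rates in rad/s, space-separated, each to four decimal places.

0.5750 0.6610 -0.3020 0.3980 -0.5330 0.2950

o_n = [1.5156, -0.9265, 0.6458]
J₁: ẑ×o_n = [0.9265, 1.5156, -0.0000], ω = ẑ
J2: z=[0.8387, 0.5446, 0.0000] o=[0.3649, -0.5619, 0.0000] → [0.3517, -0.5416, -0.9325, 0.8387, 0.5446, 0.0000]
J3: z=[0.8387, 0.5446, 0.0000] o=[0.6146, -0.9464, 0.6310] → [0.0081, -0.0124, -0.4740, 0.8387, 0.5446, 0.0000]
J4: z=[0.8387, 0.5446, 0.0000] o=[0.9828, -1.5134, 0.3300] → [0.1720, -0.2648, 0.2020, 0.8387, 0.5446, 0.0000]
J5: z=[-0.4976, 0.7662, 0.4067] o=[1.2399, -1.2300, 0.1108] → [0.2865, 0.3783, -0.3622, -0.4976, 0.7662, 0.4067]
J6: z=[0.6048, 0.6425, -0.4705] o=[1.4961, -1.1138, 0.5987] → [0.1184, -0.0377, 0.1008, 0.6048, 0.6425, -0.4705]
q̇ = J⁺·V = [0.5750, 0.6610, -0.3020, 0.3980, -0.5330, 0.2950]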